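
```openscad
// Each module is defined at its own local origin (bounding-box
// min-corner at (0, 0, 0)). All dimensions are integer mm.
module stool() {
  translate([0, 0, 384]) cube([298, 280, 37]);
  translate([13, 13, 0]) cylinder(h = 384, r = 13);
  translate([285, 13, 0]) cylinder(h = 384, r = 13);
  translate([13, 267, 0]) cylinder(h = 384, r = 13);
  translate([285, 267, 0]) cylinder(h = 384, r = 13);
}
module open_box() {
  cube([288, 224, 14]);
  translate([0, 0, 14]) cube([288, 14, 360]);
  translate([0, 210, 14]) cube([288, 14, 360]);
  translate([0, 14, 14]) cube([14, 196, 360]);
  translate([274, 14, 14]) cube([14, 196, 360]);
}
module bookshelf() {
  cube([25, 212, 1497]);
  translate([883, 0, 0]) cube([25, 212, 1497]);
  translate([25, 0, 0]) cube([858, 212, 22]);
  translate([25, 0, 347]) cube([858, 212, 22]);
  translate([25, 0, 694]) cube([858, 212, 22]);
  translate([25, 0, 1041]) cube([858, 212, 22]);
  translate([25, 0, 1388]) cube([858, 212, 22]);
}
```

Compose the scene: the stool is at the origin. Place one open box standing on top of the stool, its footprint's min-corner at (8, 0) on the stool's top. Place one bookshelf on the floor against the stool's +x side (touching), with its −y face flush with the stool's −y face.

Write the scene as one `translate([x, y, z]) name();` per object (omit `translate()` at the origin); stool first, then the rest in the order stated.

stool();
translate([8, 0, 421]) open_box();
translate([298, 0, 0]) bookshelf();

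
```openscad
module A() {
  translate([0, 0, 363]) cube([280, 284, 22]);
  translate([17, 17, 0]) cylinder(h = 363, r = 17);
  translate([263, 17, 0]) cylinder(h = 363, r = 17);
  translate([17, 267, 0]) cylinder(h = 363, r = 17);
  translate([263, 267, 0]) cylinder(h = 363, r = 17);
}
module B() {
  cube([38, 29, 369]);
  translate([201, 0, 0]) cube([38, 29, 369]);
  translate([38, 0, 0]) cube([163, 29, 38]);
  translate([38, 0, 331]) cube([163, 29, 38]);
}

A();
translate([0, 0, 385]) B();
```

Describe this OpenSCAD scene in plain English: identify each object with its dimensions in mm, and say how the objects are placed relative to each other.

A is a four-legged stool. The seat is 280×284 mm, 22 mm thick, top at z = 385 mm. It stands on four round legs, each 34 mm in diameter, from z = 0 to the seat underside, each leg's axis is inset half a diameter from the nearest pair of seat edges (so the leg's bounding box is flush with the corner).

B is a picture frame with a 163×293 mm rectangular opening (x by z) and a uniform 38 mm border on every side. Frame depth is 29 mm along y. It is built from two vertical stiles running the full outside height and two horizontal rails spanning the gap between the stiles.

The picture frame is on top of the stool.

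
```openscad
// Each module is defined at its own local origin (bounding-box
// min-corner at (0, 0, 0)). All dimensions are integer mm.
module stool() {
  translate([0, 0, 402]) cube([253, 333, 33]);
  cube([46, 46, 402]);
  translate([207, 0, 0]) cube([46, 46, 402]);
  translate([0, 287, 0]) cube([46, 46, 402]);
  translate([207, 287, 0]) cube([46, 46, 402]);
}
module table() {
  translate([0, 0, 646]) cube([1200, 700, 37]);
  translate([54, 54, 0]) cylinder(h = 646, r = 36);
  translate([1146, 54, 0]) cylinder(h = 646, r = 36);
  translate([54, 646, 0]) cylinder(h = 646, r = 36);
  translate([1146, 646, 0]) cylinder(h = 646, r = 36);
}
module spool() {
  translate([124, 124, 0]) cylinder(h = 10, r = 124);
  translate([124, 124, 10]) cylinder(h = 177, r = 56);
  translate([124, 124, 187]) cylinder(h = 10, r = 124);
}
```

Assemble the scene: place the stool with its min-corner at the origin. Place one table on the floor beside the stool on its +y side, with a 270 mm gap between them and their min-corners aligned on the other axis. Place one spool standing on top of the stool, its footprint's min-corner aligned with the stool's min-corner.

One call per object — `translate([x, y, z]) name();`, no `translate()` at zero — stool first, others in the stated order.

stool();
translate([0, 603, 0]) table();
translate([0, 0, 435]) spool();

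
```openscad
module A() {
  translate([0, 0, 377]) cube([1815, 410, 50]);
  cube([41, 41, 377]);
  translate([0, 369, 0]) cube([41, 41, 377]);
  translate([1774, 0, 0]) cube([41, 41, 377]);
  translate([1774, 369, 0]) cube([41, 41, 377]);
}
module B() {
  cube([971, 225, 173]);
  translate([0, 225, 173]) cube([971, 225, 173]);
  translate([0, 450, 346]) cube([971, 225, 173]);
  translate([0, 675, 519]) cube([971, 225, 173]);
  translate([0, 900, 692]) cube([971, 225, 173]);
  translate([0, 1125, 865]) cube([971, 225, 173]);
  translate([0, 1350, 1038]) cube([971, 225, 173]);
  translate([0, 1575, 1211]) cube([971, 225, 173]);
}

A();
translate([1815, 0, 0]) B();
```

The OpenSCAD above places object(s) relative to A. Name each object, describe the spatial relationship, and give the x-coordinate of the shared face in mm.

A is a bench. B is a staircase. The staircase is against the bench's +x side, with their −y faces flush. The x-coordinate of the shared face is 1815 mm.

The bench's +x face and the staircase's −x face are both at x = 1815 mm.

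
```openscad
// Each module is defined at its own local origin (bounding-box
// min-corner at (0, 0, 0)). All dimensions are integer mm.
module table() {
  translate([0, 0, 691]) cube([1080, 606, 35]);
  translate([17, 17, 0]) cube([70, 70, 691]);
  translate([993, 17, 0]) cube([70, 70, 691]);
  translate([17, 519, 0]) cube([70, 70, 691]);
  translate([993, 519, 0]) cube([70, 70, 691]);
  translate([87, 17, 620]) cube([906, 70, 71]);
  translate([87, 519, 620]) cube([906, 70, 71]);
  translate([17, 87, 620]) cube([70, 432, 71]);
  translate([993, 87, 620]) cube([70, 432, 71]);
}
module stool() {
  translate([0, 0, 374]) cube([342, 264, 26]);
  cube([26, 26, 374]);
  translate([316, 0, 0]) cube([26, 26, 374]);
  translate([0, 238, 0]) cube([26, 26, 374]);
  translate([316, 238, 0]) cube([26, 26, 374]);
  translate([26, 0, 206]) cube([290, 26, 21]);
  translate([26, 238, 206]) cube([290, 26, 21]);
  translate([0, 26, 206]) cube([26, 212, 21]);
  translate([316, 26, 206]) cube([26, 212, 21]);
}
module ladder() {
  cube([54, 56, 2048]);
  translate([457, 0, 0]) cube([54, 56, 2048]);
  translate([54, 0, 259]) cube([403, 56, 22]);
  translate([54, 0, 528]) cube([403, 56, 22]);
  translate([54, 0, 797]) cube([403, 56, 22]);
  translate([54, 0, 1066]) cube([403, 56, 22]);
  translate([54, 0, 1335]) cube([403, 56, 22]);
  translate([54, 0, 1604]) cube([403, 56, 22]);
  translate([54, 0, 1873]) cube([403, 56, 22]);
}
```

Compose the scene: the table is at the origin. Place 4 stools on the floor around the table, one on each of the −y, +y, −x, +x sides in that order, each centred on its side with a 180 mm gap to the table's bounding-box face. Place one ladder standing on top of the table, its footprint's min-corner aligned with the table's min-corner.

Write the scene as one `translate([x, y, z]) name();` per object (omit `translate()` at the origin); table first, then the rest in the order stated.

table();
translate([369, -444, 0]) stool();
translate([369, 786, 0]) stool();
translate([-522, 171, 0]) stool();
translate([1260, 171, 0]) stool();
translate([0, 0, 726]) ladder();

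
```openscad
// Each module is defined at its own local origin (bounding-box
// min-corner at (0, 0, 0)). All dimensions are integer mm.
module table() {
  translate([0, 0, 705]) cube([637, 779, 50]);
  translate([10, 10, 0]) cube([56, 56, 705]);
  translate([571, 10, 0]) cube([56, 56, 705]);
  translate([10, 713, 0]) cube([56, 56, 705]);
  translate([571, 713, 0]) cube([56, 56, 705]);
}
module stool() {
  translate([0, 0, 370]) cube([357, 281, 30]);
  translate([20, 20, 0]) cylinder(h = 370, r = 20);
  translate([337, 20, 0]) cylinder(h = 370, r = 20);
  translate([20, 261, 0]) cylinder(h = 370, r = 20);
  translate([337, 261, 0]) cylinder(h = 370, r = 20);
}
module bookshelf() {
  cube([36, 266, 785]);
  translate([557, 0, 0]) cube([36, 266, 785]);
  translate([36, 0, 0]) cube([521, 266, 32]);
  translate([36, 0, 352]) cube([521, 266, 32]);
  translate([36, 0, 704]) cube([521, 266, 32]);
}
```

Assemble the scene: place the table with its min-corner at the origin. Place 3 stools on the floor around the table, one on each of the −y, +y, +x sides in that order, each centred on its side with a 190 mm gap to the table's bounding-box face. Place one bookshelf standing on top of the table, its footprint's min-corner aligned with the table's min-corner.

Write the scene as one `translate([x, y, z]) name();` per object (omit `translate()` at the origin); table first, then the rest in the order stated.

table();
translate([140, -471, 0]) stool();
translate([140, 969, 0]) stool();
translate([827, 249, 0]) stool();
translate([0, 0, 755]) bookshelf();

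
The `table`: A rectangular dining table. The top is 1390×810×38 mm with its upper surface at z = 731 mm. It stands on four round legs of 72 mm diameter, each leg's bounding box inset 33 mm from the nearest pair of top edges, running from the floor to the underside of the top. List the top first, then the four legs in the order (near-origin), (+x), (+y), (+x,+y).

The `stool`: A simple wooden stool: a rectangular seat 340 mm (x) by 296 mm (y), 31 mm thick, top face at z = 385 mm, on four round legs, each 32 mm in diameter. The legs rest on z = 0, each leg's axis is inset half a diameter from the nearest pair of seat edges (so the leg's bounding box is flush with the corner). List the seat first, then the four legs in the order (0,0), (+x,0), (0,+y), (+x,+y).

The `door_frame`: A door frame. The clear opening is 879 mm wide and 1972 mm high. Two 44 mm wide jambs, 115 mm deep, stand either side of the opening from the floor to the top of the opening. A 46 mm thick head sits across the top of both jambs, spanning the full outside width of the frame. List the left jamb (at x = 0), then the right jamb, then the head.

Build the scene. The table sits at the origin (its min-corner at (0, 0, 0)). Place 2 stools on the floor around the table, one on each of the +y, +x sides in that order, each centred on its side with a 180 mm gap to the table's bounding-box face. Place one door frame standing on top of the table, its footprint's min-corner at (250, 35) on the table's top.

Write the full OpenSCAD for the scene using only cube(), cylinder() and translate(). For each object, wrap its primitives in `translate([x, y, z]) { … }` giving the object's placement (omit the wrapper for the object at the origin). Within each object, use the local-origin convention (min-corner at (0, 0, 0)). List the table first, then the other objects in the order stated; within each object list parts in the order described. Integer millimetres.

translate([0, 0, 693]) cube([1390, 810, 38]);
translate([69, 69, 0]) cylinder(h = 693, r = 36);
translate([1321, 69, 0]) cylinder(h = 693, r = 36);
translate([69, 741, 0]) cylinder(h = 693, r = 36);
translate([1321, 741, 0]) cylinder(h = 693, r = 36);
translate([525, 990, 0]) {
  translate([0, 0, 354]) cube([340, 296, 31]);
  translate([16, 16, 0]) cylinder(h = 354, r = 16);
  translate([324, 16, 0]) cylinder(h = 354, r = 16);
  translate([16, 280, 0]) cylinder(h = 354, r = 16);
  translate([324, 280, 0]) cylinder(h = 354, r = 16);
}
translate([1570, 257, 0]) {
  translate([0, 0, 354]) cube([340, 296, 31]);
  translate([16, 16, 0]) cylinder(h = 354, r = 16);
  translate([324, 16, 0]) cylinder(h = 354, r = 16);
  translate([16, 280, 0]) cylinder(h = 354, r = 16);
  translate([324, 280, 0]) cylinder(h = 354, r = 16);
}
translate([250, 35, 731]) {
  cube([44, 115, 1972]);
  translate([923, 0, 0]) cube([44, 115, 1972]);
  translate([0, 0, 1972]) cube([967, 115, 46]);
}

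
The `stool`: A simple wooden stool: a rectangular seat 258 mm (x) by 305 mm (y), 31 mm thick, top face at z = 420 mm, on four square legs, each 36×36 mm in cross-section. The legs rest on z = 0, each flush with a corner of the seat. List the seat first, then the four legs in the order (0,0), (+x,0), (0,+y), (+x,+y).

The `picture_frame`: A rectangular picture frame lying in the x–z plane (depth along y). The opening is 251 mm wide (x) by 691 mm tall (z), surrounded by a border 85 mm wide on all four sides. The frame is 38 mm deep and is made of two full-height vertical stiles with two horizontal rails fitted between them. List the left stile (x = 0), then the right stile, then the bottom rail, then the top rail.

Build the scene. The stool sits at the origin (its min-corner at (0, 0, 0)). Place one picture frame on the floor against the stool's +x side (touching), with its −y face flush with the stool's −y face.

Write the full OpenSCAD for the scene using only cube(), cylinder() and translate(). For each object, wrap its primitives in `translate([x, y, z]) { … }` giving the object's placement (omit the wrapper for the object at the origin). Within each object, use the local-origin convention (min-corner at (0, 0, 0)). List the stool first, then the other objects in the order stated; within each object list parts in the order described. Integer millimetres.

translate([0, 0, 389]) cube([258, 305, 31]);
cube([36, 36, 389]);
translate([222, 0, 0]) cube([36, 36, 389]);
translate([0, 269, 0]) cube([36, 36, 389]);
translate([222, 269, 0]) cube([36, 36, 389]);
translate([258, 0, 0]) {
  cube([85, 38, 861]);
  translate([336, 0, 0]) cube([85, 38, 861]);
  translate([85, 0, 0]) cube([251, 38, 85]);
  translate([85, 0, 776]) cube([251, 38, 85]);
}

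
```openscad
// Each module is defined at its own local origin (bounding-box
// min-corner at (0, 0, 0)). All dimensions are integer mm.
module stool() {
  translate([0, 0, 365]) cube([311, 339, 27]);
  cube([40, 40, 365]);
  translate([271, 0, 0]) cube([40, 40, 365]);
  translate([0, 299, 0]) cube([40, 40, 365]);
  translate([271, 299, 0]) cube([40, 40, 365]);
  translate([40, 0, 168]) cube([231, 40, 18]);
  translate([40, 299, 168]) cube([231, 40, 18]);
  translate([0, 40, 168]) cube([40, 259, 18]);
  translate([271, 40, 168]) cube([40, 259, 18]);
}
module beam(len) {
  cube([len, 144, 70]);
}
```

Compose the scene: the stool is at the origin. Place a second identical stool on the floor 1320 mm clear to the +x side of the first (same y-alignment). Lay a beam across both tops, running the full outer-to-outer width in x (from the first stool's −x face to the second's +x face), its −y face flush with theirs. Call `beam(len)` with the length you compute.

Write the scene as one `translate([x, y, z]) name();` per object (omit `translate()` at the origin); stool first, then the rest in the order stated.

stool();
translate([1631, 0, 0]) stool();
translate([0, 0, 392]) beam(1942);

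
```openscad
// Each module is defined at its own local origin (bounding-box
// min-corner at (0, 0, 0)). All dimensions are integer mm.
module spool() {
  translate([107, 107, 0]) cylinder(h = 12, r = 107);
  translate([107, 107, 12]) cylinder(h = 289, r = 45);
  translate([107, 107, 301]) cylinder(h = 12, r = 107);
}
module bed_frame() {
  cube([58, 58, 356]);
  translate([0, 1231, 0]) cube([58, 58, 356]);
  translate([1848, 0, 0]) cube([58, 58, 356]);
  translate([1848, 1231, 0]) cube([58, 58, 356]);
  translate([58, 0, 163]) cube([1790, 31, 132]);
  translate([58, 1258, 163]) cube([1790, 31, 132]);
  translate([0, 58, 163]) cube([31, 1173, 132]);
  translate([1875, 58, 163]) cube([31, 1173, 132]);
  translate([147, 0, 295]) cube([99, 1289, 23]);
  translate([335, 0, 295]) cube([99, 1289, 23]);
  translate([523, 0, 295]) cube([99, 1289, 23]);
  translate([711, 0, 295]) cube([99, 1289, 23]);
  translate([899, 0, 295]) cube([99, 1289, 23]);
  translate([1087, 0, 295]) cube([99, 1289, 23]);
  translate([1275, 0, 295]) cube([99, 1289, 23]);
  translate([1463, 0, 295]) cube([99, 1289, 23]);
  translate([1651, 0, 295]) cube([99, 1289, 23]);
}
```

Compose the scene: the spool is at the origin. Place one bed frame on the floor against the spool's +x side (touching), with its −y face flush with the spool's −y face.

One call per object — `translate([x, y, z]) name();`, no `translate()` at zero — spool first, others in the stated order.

spool();
translate([214, 0, 0]) bed_frame();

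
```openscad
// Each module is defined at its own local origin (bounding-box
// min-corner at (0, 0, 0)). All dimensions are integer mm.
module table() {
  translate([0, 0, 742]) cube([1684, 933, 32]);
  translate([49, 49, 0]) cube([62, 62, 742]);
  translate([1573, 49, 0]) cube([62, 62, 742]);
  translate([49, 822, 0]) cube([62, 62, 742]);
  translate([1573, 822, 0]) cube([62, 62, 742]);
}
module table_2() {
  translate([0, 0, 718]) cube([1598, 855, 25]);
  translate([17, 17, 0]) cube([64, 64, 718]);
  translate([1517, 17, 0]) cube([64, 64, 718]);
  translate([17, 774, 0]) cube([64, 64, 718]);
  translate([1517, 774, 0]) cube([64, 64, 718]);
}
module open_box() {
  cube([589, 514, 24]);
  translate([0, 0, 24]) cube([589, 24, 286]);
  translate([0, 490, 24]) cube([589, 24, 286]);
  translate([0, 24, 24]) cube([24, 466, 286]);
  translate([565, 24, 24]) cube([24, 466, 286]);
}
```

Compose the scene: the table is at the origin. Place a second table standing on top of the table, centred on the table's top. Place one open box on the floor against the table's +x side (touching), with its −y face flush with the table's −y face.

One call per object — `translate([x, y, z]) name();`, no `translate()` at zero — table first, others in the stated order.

table();
translate([43, 39, 774]) table_2();
translate([1684, 0, 0]) open_box();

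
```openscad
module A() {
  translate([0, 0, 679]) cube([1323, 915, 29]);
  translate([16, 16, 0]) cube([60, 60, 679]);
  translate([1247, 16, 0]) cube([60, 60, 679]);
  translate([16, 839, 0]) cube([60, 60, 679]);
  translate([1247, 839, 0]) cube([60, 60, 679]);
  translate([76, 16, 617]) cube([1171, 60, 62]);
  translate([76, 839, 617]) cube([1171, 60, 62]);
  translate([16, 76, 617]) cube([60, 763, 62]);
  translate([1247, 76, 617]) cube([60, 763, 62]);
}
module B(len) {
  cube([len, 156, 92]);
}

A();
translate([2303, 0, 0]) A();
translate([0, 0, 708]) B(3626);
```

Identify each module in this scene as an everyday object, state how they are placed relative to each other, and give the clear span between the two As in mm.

A is a table. B is a beam. A beam spans the tops of two tables. The clear span between the two tables is 980 mm.

Second table starts at x = 2303; first ends at x = 1323; clear span = 2303 − 1323 = 980 mm.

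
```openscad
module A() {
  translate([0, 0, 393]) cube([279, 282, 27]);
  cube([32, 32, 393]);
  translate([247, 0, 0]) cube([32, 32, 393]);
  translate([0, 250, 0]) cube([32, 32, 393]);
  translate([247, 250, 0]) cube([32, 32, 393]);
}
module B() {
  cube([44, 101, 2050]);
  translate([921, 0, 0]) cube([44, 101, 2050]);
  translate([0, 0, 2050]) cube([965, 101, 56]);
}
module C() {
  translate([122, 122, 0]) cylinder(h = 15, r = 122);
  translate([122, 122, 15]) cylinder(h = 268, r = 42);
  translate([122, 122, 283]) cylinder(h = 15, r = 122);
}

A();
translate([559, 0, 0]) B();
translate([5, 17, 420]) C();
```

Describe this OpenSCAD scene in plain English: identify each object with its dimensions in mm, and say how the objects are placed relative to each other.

A is a four-legged stool. The seat is a 279×282×27 mm slab whose top surface is at z = 420 mm; four square legs, each 32×32 mm in cross-section, run from the floor (z = 0) to the underside of the seat, each flush with a corner of the seat.

B is a rectangular door frame: two vertical jambs of 44×101 mm section, 2050 mm tall, with a clear opening 877 mm wide between their inner faces. A header 56 mm tall and 101 mm deep lies on top of the jambs and spans the full outside width.

C is a spool: two coaxial disc flanges of radius 122 mm and thickness 15 mm, joined by a core cylinder of radius 42 mm and height 268 mm. The lower flange rests on z = 0 and the three cylinders share a vertical axis.

The door frame is on the floor beside the stool on its +x side. The spool is on top of the stool.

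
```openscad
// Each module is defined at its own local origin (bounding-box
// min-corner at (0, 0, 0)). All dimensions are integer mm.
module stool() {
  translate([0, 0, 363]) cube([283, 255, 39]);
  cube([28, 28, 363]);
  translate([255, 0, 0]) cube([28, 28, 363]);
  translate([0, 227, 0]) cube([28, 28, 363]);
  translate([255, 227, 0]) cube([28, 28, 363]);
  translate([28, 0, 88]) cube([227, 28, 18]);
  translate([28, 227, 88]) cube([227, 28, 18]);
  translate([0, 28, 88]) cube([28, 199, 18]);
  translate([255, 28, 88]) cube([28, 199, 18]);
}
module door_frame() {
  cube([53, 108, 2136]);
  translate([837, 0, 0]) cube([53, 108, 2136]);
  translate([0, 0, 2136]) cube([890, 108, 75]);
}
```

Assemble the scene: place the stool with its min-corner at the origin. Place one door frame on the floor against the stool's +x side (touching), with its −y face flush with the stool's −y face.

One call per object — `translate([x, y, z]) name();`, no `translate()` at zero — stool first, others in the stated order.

stool();
translate([283, 0, 0]) door_frame();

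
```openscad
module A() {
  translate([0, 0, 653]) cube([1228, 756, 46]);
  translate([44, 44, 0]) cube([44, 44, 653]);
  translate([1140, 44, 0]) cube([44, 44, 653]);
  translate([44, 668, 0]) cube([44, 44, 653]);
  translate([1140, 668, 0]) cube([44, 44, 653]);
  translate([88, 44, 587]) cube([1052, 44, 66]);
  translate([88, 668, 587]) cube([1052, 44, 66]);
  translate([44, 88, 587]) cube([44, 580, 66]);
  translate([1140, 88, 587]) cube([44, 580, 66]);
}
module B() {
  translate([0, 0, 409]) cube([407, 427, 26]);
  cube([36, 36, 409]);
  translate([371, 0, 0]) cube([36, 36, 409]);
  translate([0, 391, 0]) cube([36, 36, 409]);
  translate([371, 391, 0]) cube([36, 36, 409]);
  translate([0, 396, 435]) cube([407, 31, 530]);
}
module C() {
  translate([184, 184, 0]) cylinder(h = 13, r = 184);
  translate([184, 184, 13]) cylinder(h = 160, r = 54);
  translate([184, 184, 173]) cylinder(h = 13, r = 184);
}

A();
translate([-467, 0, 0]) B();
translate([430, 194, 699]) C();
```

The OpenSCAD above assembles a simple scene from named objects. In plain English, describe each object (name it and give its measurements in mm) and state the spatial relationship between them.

A is a table: top 1228 mm (x) × 756 mm (y), 46 mm thick, upper face at z = 699 mm, on four 44×44 mm square legs, each inset 44 mm from the nearest pair of top edges, running from z = 0 to the bottom of the top. Four apron rails, 44 mm thick and 66 mm tall, run between adjacent legs with their top edges flush with the underside of the top and their outer faces flush with the legs' outer faces.

B is a chair: 407×427 mm seat, 26 mm thick, top at z = 435 mm, on four 36 mm square corner legs flush with the seat edges. A 31 mm thick backrest slab spans the full seat width, extending 530 mm above the seat top, its back face flush with the seat's +y edge.

C is a spool: two coaxial disc flanges of radius 184 mm and thickness 13 mm, joined by a core cylinder of radius 54 mm and height 160 mm. The lower flange rests on z = 0 and the three cylinders share a vertical axis.

The chair is on the floor beside the table on its −x side. The spool is on top of the table, centred.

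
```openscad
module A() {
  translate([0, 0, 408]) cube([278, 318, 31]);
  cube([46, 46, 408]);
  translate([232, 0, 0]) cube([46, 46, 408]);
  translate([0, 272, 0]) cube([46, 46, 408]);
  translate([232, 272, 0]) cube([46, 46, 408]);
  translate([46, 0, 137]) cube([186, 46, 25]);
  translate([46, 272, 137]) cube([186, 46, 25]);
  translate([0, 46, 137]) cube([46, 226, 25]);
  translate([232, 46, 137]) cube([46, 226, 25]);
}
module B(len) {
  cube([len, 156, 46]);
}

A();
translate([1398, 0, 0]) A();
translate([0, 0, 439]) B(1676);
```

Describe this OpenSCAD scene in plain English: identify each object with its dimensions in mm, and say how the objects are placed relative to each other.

A is a four-legged stool. The seat is 278×318 mm, 31 mm thick, top at z = 439 mm. It stands on four square legs, each 46×46 mm in cross-section, from z = 0 to the seat underside, each flush with a corner of the seat. Four stretchers, 46 mm wide and 25 mm tall, connect adjacent legs with their undersides at z = 137 mm, each running between the inner faces of the legs it joins and aligned with the legs' outer faces on the other axis.

B is a rectangular beam 1676 mm long (x), 156 mm deep (y), 46 mm thick (z).

The beam spans the tops of two stools placed 1120 mm apart, resting at z = 439 mm.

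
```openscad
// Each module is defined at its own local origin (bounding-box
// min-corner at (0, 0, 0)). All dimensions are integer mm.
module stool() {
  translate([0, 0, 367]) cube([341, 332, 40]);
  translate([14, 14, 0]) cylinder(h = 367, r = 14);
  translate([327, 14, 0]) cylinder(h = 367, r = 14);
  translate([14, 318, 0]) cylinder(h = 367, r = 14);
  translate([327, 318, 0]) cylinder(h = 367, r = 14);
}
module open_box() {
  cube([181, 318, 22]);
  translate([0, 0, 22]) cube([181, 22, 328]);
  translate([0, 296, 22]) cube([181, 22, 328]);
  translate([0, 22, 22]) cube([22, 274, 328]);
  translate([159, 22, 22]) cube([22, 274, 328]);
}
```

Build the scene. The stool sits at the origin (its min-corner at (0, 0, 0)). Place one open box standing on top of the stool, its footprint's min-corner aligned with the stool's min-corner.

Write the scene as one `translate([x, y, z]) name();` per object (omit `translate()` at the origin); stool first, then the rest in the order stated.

stool();
translate([0, 0, 407]) open_box();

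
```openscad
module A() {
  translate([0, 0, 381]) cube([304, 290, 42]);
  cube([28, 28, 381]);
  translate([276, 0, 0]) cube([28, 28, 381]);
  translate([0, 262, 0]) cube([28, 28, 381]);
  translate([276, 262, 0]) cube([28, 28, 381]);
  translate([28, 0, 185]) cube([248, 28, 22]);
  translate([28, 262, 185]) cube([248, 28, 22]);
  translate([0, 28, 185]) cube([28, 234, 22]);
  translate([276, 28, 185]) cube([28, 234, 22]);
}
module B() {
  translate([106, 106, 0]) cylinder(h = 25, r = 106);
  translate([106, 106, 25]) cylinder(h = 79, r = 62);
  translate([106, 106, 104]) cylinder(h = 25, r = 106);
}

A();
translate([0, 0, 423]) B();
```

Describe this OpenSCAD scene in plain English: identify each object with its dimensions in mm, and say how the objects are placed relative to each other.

A is a four-legged stool. The seat is a 304×290×42 mm slab whose top surface is at z = 423 mm; four square legs, each 28×28 mm in cross-section, run from the floor (z = 0) to the underside of the seat, each flush with a corner of the seat. Four stretchers, 28 mm wide and 22 mm tall, connect adjacent legs with their undersides at z = 185 mm, each running between the inner faces of the legs it joins and aligned with the legs' outer faces on the other axis.

B is a spool: two coaxial disc flanges of radius 106 mm and thickness 25 mm, joined by a core cylinder of radius 62 mm and height 79 mm. The lower flange rests on z = 0 and the three cylinders share a vertical axis.

The spool is on top of the stool.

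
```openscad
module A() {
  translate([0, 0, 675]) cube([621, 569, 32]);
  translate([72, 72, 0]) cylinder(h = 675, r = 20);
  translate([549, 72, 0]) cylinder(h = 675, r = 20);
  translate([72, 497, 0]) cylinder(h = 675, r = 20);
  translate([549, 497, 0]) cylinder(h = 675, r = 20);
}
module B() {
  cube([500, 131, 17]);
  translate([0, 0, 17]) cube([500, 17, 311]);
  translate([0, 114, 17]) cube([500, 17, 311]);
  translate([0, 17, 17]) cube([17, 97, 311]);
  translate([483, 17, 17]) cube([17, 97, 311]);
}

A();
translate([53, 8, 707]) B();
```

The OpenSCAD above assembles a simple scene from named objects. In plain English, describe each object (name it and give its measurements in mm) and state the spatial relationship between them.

A is a rectangular dining table. The top is 621×569×32 mm with its upper surface at z = 707 mm. It stands on four round legs of 40 mm diameter, each leg's bounding box inset 52 mm from the nearest pair of top edges, running from the floor to the underside of the top.

B is an open storage box with external size 500×131×328 mm and wall thickness 17 mm (the base is also 17 mm thick). The base covers the whole footprint; the four walls stand on the base, with the y-facing walls full-width and the x-facing walls fitting between their inner faces.

The open box is on top of the table.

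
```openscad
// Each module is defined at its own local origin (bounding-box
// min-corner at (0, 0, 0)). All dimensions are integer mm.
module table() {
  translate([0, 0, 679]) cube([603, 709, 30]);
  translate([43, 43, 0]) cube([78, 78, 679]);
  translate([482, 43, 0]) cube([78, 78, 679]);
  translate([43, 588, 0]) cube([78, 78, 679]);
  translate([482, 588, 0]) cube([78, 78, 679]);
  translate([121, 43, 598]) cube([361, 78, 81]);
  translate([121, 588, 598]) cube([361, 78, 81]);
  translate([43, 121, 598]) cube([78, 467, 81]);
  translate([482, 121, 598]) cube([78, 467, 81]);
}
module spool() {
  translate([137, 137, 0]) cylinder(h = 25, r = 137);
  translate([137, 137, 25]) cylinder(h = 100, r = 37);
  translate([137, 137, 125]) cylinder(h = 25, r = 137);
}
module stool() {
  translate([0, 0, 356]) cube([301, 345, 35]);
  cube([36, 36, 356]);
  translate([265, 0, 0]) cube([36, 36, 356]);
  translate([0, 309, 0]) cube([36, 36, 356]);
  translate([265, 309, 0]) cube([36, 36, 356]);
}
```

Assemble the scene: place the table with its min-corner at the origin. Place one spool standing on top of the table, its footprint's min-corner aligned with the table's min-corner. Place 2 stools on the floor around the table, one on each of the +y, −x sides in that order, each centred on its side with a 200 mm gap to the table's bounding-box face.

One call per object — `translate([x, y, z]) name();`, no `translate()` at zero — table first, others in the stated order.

table();
translate([0, 0, 709]) spool();
translate([151, 909, 0]) stool();
translate([-501, 182, 0]) stool();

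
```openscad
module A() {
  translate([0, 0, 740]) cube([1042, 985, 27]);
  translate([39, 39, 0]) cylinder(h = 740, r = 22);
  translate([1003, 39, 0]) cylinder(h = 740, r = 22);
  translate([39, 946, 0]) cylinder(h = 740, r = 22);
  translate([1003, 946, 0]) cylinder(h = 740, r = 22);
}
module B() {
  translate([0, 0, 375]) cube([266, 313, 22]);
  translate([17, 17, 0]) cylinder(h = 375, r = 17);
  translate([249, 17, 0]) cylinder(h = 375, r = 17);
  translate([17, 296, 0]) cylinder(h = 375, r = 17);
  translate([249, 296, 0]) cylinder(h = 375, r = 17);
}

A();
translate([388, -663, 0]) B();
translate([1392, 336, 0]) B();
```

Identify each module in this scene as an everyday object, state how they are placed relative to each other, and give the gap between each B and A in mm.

Each stool's nearest face is 350 mm from the table's bounding box.

A is a table. B is a stool. Two stools sit around the table at the −y, +x sides. The gap between each stool and the table is 350 mm.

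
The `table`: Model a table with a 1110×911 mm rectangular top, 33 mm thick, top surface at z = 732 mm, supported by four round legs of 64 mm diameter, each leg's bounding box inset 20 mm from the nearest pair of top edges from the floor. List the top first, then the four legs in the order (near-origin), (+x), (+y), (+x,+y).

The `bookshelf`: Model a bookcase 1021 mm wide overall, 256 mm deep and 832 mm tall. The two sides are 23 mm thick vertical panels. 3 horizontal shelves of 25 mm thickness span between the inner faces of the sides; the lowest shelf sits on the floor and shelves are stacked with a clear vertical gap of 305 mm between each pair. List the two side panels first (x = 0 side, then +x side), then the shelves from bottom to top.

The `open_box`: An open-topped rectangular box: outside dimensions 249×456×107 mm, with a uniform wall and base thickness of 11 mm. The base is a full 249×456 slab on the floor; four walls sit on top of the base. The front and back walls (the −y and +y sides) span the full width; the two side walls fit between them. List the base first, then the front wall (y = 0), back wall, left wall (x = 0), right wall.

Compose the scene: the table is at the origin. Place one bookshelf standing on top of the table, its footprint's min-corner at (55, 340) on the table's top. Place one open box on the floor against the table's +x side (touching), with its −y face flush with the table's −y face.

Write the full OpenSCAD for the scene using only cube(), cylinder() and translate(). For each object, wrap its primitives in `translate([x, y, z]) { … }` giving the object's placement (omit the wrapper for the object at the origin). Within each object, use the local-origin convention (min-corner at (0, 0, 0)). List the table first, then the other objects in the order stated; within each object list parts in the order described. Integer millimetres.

translate([0, 0, 699]) cube([1110, 911, 33]);
translate([52, 52, 0]) cylinder(h = 699, r = 32);
translate([1058, 52, 0]) cylinder(h = 699, r = 32);
translate([52, 859, 0]) cylinder(h = 699, r = 32);
translate([1058, 859, 0]) cylinder(h = 699, r = 32);
translate([55, 340, 732]) {
  cube([23, 256, 832]);
  translate([998, 0, 0]) cube([23, 256, 832]);
  translate([23, 0, 0]) cube([975, 256, 25]);
  translate([23, 0, 330]) cube([975, 256, 25]);
  translate([23, 0, 660]) cube([975, 256, 25]);
}
translate([1110, 0, 0]) {
  cube([249, 456, 11]);
  translate([0, 0, 11]) cube([249, 11, 96]);
  translate([0, 445, 11]) cube([249, 11, 96]);
  translate([0, 11, 11]) cube([11, 434, 96]);
  translate([238, 11, 11]) cube([11, 434, 96]);
}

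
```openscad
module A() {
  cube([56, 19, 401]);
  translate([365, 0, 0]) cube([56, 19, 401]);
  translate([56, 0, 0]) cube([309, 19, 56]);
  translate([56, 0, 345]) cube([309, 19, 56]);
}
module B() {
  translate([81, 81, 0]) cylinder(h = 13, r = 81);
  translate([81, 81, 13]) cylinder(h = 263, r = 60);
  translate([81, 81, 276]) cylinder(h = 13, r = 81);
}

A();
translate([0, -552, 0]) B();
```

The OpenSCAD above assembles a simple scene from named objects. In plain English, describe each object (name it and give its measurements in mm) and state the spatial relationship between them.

A is a picture frame with a 309×289 mm rectangular opening (x by z) and a uniform 56 mm border on every side. Frame depth is 19 mm along y. It is built from two vertical stiles running the full outside height and two horizontal rails spanning the gap between the stiles.

B is a spool: two coaxial disc flanges of radius 81 mm and thickness 13 mm, joined by a core cylinder of radius 60 mm and height 263 mm. The lower flange rests on z = 0 and the three cylinders share a vertical axis.

The spool is on the floor beside the picture frame on its −y side.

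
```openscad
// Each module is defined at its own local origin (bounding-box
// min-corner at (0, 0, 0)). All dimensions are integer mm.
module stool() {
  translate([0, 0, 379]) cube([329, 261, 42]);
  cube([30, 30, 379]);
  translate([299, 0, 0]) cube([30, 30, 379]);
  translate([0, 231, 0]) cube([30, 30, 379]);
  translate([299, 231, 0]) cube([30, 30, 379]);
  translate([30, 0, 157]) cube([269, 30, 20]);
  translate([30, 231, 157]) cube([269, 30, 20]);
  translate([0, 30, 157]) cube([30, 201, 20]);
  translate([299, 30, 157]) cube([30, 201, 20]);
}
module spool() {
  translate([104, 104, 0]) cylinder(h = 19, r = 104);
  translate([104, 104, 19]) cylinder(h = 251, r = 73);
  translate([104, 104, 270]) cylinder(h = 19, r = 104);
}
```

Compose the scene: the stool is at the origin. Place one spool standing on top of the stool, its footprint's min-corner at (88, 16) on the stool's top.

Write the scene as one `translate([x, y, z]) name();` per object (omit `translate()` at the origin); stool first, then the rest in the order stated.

stool();
translate([88, 16, 421]) spool();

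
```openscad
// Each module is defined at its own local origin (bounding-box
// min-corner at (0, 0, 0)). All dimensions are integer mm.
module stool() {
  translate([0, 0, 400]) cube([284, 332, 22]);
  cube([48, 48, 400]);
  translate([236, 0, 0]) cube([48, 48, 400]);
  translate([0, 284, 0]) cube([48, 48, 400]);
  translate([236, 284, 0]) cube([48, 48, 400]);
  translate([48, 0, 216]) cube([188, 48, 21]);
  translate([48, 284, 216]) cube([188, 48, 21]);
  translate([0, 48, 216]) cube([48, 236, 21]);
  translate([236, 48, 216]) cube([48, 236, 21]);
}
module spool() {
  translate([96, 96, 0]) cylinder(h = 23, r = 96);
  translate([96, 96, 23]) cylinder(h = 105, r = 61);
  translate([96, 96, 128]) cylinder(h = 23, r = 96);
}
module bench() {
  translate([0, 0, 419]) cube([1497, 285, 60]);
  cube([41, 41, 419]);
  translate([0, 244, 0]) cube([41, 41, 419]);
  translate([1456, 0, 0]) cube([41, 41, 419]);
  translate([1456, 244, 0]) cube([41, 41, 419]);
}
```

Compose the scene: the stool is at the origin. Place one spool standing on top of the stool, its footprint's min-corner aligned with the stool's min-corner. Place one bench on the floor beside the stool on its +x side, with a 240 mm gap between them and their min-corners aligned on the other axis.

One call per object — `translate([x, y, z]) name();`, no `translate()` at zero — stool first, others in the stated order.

stool();
translate([0, 0, 422]) spool();
translate([524, 0, 0]) bench();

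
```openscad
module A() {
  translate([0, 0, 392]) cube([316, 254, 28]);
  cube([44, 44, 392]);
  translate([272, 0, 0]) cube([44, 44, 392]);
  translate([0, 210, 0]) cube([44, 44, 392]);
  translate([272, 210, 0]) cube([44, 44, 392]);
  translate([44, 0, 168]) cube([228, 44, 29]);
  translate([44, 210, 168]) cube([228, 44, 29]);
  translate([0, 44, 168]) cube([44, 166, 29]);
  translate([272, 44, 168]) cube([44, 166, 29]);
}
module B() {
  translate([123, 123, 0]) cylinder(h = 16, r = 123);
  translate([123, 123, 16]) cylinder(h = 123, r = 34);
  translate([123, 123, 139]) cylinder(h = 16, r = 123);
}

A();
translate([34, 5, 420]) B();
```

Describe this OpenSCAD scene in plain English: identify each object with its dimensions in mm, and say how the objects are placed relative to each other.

A is a four-legged stool. The seat is 316×254 mm, 28 mm thick, top at z = 420 mm. It stands on four square legs, each 44×44 mm in cross-section, from z = 0 to the seat underside, each flush with a corner of the seat. Four stretchers, 44 mm wide and 29 mm tall, connect adjacent legs with their undersides at z = 168 mm, each running between the inner faces of the legs it joins and aligned with the legs' outer faces on the other axis.

B is a spool: two coaxial disc flanges of radius 123 mm and thickness 16 mm, joined by a core cylinder of radius 34 mm and height 123 mm. The lower flange rests on z = 0 and the three cylinders share a vertical axis.

The spool is on top of the stool.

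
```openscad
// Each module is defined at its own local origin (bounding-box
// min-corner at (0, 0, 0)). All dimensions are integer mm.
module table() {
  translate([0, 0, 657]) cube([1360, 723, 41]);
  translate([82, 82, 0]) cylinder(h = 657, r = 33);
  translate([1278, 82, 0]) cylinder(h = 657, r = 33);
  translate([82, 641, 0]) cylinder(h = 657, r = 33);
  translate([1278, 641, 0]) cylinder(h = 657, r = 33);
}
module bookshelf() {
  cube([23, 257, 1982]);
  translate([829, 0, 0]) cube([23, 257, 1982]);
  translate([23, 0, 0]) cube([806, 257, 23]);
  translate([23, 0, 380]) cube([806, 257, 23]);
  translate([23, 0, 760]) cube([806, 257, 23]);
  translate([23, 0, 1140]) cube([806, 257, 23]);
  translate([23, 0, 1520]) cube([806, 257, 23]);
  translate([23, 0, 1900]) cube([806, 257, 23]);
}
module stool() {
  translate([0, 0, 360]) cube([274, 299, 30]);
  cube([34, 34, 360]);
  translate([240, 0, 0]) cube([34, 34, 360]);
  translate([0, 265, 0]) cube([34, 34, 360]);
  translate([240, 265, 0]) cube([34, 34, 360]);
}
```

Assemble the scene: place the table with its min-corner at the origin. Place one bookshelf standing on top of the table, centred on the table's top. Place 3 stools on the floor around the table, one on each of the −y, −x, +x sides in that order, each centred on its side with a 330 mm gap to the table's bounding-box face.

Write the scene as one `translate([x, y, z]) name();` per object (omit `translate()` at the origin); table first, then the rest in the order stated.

table();
translate([254, 233, 698]) bookshelf();
translate([543, -629, 0]) stool();
translate([-604, 212, 0]) stool();
translate([1690, 212, 0]) stool();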